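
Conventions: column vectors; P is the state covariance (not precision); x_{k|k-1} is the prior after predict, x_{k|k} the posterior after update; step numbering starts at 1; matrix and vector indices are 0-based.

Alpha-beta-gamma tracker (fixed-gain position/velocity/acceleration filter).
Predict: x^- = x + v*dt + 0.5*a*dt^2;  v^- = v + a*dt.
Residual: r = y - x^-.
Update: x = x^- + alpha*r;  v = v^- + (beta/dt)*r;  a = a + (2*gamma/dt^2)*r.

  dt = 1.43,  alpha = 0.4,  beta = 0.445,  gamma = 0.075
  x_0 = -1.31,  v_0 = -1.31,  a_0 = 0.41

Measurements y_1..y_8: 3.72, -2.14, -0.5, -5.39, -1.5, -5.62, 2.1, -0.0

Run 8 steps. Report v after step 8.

v_post = 2.1510

step 1: x_pred=-2.7641  r=6.4841  x^+=-0.1705  v^+=1.2941  a^+=0.8856
step 2: x_pred=2.5856  r=-4.7256  x^+=0.6954  v^+=1.0900  a^+=0.5390
step 3: x_pred=2.8051  r=-3.3051  x^+=1.4831  v^+=0.8322  a^+=0.2966
step 4: x_pred=2.9764  r=-8.3664  x^+=-0.3702  v^+=-1.3472  a^+=-0.3171
step 5: x_pred=-2.6210  r=1.1210  x^+=-2.1726  v^+=-1.4519  a^+=-0.2349
step 6: x_pred=-4.4890  r=-1.1310  x^+=-4.9414  v^+=-2.1398  a^+=-0.3179
step 7: x_pred=-8.3263  r=10.4263  x^+=-4.1558  v^+=0.6502  a^+=0.4469
step 8: x_pred=-2.7691  r=2.7691  x^+=-1.6614  v^+=2.1510  a^+=0.6500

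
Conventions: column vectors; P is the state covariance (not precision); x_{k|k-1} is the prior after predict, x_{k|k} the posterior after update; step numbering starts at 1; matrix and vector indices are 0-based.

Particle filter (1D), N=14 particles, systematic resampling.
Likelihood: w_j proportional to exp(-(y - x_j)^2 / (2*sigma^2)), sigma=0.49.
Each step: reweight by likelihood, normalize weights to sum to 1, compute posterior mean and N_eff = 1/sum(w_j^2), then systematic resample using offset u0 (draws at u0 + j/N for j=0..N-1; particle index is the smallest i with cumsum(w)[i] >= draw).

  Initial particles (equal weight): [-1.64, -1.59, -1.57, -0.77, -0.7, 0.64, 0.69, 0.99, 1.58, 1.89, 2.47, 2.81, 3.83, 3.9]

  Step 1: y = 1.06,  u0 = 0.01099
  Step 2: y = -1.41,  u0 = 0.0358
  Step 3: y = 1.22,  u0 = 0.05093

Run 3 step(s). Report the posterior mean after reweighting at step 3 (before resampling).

step 1: w=[0.0000, 0.0000, 0.0000, 0.0003, 0.0005, 0.2123, 0.2305, 0.3034, 0.1746, 0.0730, 0.0049, 0.0005, 0.0000, 0.0000]  mean=1.0221  Neff=4.4227  idx=[5, 5, 5, 6, 6, 6, 6, 7, 7, 7, 7, 8, 8, 9]
step 2: w=[0.1738, 0.1738, 0.1738, 0.1128, 0.1128, 0.1128, 0.1128, 0.0068, 0.0068, 0.0068, 0.0068, 0.0000, 0.0000, 0.0000]  mean=0.6721  Neff=7.0539  idx=[0, 0, 1, 1, 1, 2, 2, 3, 3, 4, 5, 5, 6, 6]
step 3: w=[0.0673, 0.0673, 0.0673, 0.0673, 0.0673, 0.0673, 0.0673, 0.0756, 0.0756, 0.0756, 0.0756, 0.0756, 0.0756, 0.0756]  mean=0.6664  Neff=13.9535  idx=[0, 1, 2, 3, 5, 6, 7, 8, 9, 9, 10, 11, 12, 13]

post_mean = 0.6664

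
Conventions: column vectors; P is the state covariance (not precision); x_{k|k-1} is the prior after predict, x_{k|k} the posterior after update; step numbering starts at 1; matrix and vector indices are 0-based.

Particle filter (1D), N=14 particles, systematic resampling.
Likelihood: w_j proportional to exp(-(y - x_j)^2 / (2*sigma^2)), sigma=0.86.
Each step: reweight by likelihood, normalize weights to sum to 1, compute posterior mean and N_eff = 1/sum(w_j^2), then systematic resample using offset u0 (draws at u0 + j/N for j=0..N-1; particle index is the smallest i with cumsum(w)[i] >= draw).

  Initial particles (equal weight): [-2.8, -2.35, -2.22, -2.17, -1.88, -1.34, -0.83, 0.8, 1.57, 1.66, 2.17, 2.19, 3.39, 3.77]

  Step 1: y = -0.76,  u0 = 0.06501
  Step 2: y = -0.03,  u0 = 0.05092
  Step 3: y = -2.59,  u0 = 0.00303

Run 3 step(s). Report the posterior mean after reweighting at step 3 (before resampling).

step 1: w=[0.0187, 0.0565, 0.0739, 0.0814, 0.1337, 0.2487, 0.3111, 0.0602, 0.0080, 0.0060, 0.0009, 0.0009, 0.0000, 0.0000]  mean=-1.2942  Neff=5.1052  idx=[1, 2, 3, 4, 4, 5, 5, 5, 6, 6, 6, 6, 6, 9]
step 2: w=[0.0057, 0.0084, 0.0098, 0.0213, 0.0213, 0.0676, 0.0676, 0.0676, 0.1399, 0.1399, 0.1399, 0.1399, 0.1399, 0.0313]  mean=-0.9337  Neff=8.7995  idx=[4, 5, 6, 7, 8, 8, 9, 10, 10, 11, 11, 12, 12, 13]
step 3: w=[0.2484, 0.1215, 0.1215, 0.1215, 0.0430, 0.0430, 0.0430, 0.0430, 0.0430, 0.0430, 0.0430, 0.0430, 0.0430, 0.0000]  mean=-1.2767  Neff=8.1551  idx=[0, 0, 0, 0, 1, 1, 2, 3, 3, 4, 6, 8, 9, 11]

post_mean = -1.2767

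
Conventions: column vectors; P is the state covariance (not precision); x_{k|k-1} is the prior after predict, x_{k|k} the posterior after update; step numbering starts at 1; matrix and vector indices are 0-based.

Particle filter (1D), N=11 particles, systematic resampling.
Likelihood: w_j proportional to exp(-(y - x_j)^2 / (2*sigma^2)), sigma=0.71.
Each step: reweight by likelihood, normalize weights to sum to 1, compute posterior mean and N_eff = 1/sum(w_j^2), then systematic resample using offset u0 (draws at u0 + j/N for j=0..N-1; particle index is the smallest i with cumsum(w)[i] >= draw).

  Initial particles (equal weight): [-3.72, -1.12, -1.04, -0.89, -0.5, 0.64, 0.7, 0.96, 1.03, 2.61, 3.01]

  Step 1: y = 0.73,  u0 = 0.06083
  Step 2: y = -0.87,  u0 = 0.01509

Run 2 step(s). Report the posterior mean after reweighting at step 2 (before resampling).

step 1: w=[0.0000, 0.0079, 0.0105, 0.0174, 0.0523, 0.2326, 0.2342, 0.2224, 0.2144, 0.0070, 0.0014]  mean=0.7083  Neff=4.8158  idx=[4, 5, 5, 6, 6, 6, 7, 7, 8, 8, 8]
step 2: w=[0.5830, 0.0696, 0.0696, 0.0579, 0.0579, 0.0579, 0.0241, 0.0241, 0.0186, 0.0186, 0.0186]  mean=0.0230  Neff=2.7633  idx=[0, 0, 0, 0, 0, 0, 0, 1, 3, 4, 7]

post_mean = 0.0230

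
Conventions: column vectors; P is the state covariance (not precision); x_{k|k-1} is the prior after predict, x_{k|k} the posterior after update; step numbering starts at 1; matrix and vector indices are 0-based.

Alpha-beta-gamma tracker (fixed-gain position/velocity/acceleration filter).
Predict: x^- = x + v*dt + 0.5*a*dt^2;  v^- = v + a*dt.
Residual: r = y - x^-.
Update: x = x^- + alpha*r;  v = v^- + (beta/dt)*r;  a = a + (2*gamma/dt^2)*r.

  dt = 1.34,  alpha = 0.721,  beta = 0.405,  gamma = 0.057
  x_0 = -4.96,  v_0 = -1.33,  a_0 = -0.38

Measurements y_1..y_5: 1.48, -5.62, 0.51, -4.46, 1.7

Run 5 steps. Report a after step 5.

a_post = 0.2379

step 1: x_pred=-7.0834  r=8.5634  x^+=-0.9092  v^+=0.7490  a^+=0.1637
step 2: x_pred=0.2414  r=-5.8614  x^+=-3.9847  v^+=-0.8032  a^+=-0.2085
step 3: x_pred=-5.2482  r=5.7582  x^+=-1.0965  v^+=0.6578  a^+=0.1571
step 4: x_pred=-0.0741  r=-4.3859  x^+=-3.2363  v^+=-0.4573  a^+=-0.1213
step 5: x_pred=-3.9580  r=5.6580  x^+=0.1214  v^+=1.0902  a^+=0.2379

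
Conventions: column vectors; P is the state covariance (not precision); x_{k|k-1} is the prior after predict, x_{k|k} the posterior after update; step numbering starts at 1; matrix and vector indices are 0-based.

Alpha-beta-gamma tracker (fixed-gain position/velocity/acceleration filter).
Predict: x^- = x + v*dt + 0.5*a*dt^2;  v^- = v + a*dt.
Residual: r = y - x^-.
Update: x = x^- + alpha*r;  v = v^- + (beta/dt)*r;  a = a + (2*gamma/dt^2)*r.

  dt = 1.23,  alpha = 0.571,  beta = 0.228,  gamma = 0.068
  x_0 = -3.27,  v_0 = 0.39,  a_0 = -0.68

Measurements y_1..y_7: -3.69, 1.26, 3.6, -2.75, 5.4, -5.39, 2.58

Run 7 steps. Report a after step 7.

a_post = -0.0289

step 1: x_pred=-3.3047  r=-0.3853  x^+=-3.5247  v^+=-0.5178  a^+=-0.7146
step 2: x_pred=-4.7022  r=5.9622  x^+=-1.2978  v^+=-0.2916  a^+=-0.1787
step 3: x_pred=-1.7917  r=5.3917  x^+=1.2870  v^+=0.4880  a^+=0.3060
step 4: x_pred=2.1187  r=-4.8687  x^+=-0.6613  v^+=-0.0381  a^+=-0.1317
step 5: x_pred=-0.8078  r=6.2078  x^+=2.7369  v^+=0.9507  a^+=0.4264
step 6: x_pred=4.2287  r=-9.6187  x^+=-1.2636  v^+=-0.3079  a^+=-0.4383
step 7: x_pred=-1.9738  r=4.5538  x^+=0.6264  v^+=-0.0028  a^+=-0.0289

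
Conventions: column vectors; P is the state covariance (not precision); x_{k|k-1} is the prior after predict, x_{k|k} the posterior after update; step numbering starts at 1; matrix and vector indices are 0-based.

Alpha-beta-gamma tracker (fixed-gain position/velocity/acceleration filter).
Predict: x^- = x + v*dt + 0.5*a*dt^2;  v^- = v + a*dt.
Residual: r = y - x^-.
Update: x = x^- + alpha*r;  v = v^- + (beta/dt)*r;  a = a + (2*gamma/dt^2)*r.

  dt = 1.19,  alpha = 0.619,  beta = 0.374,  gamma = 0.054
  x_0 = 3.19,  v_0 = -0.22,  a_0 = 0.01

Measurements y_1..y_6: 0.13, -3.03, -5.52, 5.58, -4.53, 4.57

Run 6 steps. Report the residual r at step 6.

resid = 6.6482

step 1: x_pred=2.9353  r=-2.8053  x^+=1.1988  v^+=-1.0898  a^+=-0.2039
step 2: x_pred=-0.2424  r=-2.7876  x^+=-1.9679  v^+=-2.2086  a^+=-0.4165
step 3: x_pred=-4.8910  r=-0.6290  x^+=-5.2804  v^+=-2.9019  a^+=-0.4645
step 4: x_pred=-9.0625  r=14.6425  x^+=0.0012  v^+=1.1473  a^+=0.6522
step 5: x_pred=1.8282  r=-6.3582  x^+=-2.1075  v^+=-0.0749  a^+=0.1673
step 6: x_pred=-2.0782  r=6.6482  x^+=2.0370  v^+=2.2136  a^+=0.6743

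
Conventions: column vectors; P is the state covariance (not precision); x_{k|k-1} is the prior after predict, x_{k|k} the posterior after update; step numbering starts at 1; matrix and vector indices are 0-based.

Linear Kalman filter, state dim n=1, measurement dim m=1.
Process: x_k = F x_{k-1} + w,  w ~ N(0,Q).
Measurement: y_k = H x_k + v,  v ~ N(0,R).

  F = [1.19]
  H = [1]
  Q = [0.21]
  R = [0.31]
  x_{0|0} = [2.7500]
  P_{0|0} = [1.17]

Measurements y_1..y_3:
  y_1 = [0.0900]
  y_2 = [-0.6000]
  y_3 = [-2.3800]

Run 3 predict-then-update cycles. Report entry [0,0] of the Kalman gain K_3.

step 1: x^-=[3.2725]  P^-=[1.8668]  S=[2.1768]  K=[0.8576]  nu=[-3.1825]  x^+=[0.5432]  P^+=[0.2659]
step 2: x^-=[0.6464]  P^-=[0.5865]  S=[0.8965]  K=[0.6542]  nu=[-1.2464]  x^+=[-0.1690]  P^+=[0.2028]
step 3: x^-=[-0.2011]  P^-=[0.4972]  S=[0.8072]  K=[0.6160]  nu=[-2.1789]  x^+=[-1.5432]  P^+=[0.1909]

K[0,0] = 0.6160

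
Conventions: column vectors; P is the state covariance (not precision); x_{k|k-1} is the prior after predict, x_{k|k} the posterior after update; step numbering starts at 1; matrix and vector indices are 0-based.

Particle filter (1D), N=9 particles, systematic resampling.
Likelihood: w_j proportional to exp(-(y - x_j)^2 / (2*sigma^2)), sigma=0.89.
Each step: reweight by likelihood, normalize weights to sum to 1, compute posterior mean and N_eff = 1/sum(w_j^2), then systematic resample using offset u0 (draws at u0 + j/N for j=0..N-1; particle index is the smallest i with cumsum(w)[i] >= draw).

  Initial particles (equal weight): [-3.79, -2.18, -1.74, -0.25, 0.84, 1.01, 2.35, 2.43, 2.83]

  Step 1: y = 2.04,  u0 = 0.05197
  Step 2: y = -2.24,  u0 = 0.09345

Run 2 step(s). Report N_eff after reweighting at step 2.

step 1: w=[0.0000, 0.0000, 0.0000, 0.0105, 0.1159, 0.1473, 0.2708, 0.2614, 0.1940]  mean=2.0642  Neff=4.6608  idx=[4, 5, 6, 6, 6, 7, 7, 8, 8]
step 2: w=[0.6623, 0.3358, 0.0004, 0.0004, 0.0004, 0.0003, 0.0003, 0.0000, 0.0000]  mean=0.9001  Neff=1.8136  idx=[0, 0, 0, 0, 0, 0, 1, 1, 1]

N_eff = 1.8136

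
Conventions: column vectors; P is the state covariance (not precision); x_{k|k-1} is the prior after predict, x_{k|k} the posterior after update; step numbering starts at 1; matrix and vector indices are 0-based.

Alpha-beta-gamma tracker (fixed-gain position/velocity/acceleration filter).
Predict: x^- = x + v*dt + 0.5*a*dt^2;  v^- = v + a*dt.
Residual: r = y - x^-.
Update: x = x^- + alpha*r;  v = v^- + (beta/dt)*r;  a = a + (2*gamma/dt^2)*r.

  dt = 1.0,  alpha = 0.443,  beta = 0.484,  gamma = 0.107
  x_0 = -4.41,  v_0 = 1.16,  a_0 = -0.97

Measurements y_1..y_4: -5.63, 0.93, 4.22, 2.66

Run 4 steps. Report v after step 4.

step 1: x_pred=-3.7350  r=-1.8950  x^+=-4.5745  v^+=-0.7272  a^+=-1.3755
step 2: x_pred=-5.9894  r=6.9194  x^+=-2.9241  v^+=1.2463  a^+=0.1052
step 3: x_pred=-1.6252  r=5.8452  x^+=0.9642  v^+=4.1806  a^+=1.3561
step 4: x_pred=5.8229  r=-3.1629  x^+=4.4217  v^+=4.0059  a^+=0.6792

v_post = 4.0059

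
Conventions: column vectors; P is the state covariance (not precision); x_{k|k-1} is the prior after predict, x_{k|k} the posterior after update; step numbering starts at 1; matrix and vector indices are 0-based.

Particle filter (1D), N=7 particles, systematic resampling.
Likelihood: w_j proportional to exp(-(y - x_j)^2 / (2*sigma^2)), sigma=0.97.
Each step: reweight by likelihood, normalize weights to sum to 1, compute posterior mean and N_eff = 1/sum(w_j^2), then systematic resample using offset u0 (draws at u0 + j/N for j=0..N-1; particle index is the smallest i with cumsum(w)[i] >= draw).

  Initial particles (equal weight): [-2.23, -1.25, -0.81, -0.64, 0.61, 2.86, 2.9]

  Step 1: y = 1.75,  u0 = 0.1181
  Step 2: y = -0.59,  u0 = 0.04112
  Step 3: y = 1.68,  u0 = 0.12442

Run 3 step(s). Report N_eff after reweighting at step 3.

step 1: w=[0.0001, 0.0052, 0.0192, 0.0300, 0.3126, 0.3240, 0.3088]  mean=1.9716  Neff=3.3399  idx=[4, 4, 5, 5, 5, 6, 6]
step 2: w=[0.4955, 0.4955, 0.0019, 0.0019, 0.0019, 0.0016, 0.0016]  mean=0.6304  Neff=2.0365  idx=[0, 0, 0, 0, 1, 1, 1]
step 3: w=[0.1429, 0.1429, 0.1429, 0.1429, 0.1429, 0.1429, 0.1429]  mean=0.6100  Neff=7.0000  idx=[0, 1, 2, 3, 4, 5, 6]

N_eff = 7.0000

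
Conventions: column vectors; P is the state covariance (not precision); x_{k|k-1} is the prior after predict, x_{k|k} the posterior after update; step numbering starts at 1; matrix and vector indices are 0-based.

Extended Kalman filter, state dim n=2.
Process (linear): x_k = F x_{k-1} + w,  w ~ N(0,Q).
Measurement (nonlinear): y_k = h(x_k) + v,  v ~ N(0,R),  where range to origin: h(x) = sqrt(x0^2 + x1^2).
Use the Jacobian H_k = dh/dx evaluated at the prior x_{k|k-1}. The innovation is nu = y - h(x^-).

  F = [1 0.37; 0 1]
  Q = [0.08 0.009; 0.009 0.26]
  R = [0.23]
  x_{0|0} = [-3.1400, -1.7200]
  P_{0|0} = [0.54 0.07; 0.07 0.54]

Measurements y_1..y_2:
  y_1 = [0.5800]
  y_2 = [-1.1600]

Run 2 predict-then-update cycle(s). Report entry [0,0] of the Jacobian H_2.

step 1: x^-=[-3.7764, -1.7200]  P^-=[0.7457 0.2788; 0.2788 0.8000]  H_jac=[-0.9101 -0.4145]  S=[1.1954]  K=[-0.6644; -0.4896]  nu=[-3.5697]  x^+=[-1.4047, 0.0279]  P^+=[0.2181 -0.1101; -0.1101 0.5134]
step 2: x^-=[-1.3944, 0.0279]  P^-=[0.2869 0.0889; 0.0889 0.7734]  H_jac=[-0.9998 0.0200]  S=[0.5135]  K=[-0.5551; -0.1429]  nu=[-2.5547]  x^+=[0.0236, 0.3930]  P^+=[0.1287 0.0481; 0.0481 0.7629]

H_jac[0,0] = -0.9998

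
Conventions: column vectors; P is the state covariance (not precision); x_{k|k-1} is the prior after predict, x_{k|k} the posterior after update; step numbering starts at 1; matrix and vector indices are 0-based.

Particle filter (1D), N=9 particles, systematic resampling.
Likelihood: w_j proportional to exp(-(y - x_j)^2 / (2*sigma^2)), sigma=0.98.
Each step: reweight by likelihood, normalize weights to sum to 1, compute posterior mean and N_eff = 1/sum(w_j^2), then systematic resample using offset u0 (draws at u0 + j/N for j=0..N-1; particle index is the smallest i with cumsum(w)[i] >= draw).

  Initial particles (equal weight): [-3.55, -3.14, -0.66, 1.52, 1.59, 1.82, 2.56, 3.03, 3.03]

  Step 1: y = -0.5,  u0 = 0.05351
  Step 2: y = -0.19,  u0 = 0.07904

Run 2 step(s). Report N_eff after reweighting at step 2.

N_eff = 7.8320

step 1: w=[0.0060, 0.0202, 0.7504, 0.0909, 0.0782, 0.0461, 0.0058, 0.0012, 0.0012]  mean=-0.2115  Neff=1.7238  idx=[2, 2, 2, 2, 2, 2, 2, 3, 4]
step 2: w=[0.1340, 0.1340, 0.1340, 0.1340, 0.1340, 0.1340, 0.1340, 0.0328, 0.0289]  mean=-0.5235  Neff=7.8320  idx=[0, 1, 2, 3, 3, 4, 5, 6, 7]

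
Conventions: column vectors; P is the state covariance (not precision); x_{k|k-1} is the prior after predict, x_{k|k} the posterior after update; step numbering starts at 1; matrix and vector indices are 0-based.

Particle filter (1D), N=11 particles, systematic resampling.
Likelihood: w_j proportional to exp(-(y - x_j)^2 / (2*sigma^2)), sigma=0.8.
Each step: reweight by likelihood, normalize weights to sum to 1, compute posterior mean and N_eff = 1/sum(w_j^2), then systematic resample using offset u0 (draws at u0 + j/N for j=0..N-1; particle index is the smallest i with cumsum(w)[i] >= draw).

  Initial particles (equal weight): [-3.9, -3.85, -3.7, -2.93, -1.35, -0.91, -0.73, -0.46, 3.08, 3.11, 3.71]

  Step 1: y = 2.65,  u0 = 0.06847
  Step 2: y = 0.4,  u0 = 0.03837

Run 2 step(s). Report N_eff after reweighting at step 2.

step 1: w=[0.0000, 0.0000, 0.0000, 0.0000, 0.0000, 0.0000, 0.0001, 0.0002, 0.4064, 0.3980, 0.1952]  mean=3.2137  Neff=2.7646  idx=[8, 8, 8, 8, 9, 9, 9, 9, 9, 10, 10]
step 2: w=[0.1175, 0.1175, 0.1175, 0.1175, 0.1035, 0.1035, 0.1035, 0.1035, 0.1035, 0.0062, 0.0062]  mean=3.1033  Neff=9.1829  idx=[0, 1, 1, 2, 3, 4, 5, 5, 6, 7, 8]

N_eff = 9.1829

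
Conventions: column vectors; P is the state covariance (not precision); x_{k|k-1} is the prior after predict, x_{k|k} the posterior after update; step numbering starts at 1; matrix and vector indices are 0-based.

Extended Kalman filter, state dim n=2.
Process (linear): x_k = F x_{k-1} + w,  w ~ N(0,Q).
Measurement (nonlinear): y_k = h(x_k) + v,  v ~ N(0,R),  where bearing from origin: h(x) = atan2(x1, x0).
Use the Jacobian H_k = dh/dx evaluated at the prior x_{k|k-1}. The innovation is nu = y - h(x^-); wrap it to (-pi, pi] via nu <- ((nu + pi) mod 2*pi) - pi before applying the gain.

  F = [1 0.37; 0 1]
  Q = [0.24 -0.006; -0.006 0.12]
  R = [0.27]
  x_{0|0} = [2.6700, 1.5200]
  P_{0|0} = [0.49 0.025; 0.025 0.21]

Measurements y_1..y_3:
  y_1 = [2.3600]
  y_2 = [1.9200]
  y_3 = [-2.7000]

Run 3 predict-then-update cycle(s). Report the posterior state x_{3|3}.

step 1: x^-=[3.2324, 1.5200]  P^-=[0.7772 0.0967; 0.0967 0.3300]  H_jac=[-0.1191 0.2533]  S=[0.2964]  K=[-0.2298; 0.2432]  nu=[1.9204]  x^+=[2.7911, 1.9871]  P^+=[0.7616 0.1133; 0.1133 0.3125]
step 2: x^-=[3.5264, 1.9871]  P^-=[1.1282 0.2229; 0.2229 0.4325]  H_jac=[-0.1213 0.2152]  S=[0.2950]  K=[-0.3012; 0.2239]  nu=[1.4069]  x^+=[3.1026, 2.3021]  P^+=[1.1014 0.2428; 0.2428 0.4177]
step 3: x^-=[3.9544, 2.3021]  P^-=[1.5783 0.3913; 0.3913 0.5377]  H_jac=[-0.1100 0.1889]  S=[0.2920]  K=[-0.3412; 0.2004]  nu=[3.0560]  x^+=[2.9117, 2.9146]  P^+=[1.5443 0.4113; 0.4113 0.5259]

x_post = [2.9117, 2.9146]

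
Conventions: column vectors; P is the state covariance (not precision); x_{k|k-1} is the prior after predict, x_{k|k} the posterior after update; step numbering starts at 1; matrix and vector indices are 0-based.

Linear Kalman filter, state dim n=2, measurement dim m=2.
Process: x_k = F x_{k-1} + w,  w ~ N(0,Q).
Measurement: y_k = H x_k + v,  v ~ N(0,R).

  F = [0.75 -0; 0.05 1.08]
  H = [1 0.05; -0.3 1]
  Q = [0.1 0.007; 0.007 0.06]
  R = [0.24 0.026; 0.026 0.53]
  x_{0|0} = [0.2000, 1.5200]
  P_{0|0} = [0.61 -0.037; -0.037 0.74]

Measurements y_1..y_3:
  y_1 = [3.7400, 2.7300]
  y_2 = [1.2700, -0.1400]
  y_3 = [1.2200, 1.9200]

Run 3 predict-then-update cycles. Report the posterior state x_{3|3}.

step 1: x^-=[0.1500, 1.6516]  P^-=[0.4431 -0.0001; -0.0001 0.9207]  S=[0.6854 -0.0610; -0.0610 1.4906]  K=[0.6409 -0.0630; 0.1224 0.6227]  nu=[3.5074, 1.1234]  x^+=[2.3271, 2.7805]  P^+=[0.1508 0.0285; 0.0285 0.3417]
step 2: x^-=[1.7453, 3.1193]  P^-=[0.1848 0.0357; 0.0357 0.4621]  S=[0.4295 0.0289; 0.0289 0.9873]  K=[0.4366 -0.0327; 0.1065 0.4541]  nu=[-0.6313, -2.7358]  x^+=[1.5592, 1.8099]  P^+=[0.1027 0.0248; 0.0248 0.2509]
step 3: x^-=[1.1694, 2.0327]  P^-=[0.1578 0.0309; 0.0309 0.3555]  S=[0.4017 0.0269; 0.0269 0.8812]  K=[0.3986 -0.0308; 0.0951 0.3900]  nu=[-0.0511, 0.2381]  x^+=[1.1417, 2.1207]  P^+=[0.0938 0.0222; 0.0222 0.2159]

x_post = [1.1417, 2.1207]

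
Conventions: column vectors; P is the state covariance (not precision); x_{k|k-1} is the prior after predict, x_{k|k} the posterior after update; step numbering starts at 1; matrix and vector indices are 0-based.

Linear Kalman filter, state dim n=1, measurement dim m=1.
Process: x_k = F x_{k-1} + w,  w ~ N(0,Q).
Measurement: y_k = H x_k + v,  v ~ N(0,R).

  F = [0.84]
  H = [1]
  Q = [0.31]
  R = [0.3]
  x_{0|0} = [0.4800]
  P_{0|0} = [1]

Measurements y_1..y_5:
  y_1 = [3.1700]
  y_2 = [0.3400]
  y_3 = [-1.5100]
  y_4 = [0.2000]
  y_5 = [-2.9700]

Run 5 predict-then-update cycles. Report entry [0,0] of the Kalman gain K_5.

K[0,0] = 0.5920

step 1: x^-=[0.4032]  P^-=[1.0156]  S=[1.3156]  K=[0.7720]  nu=[2.7668]  x^+=[2.5391]  P^+=[0.2316]
step 2: x^-=[2.1328]  P^-=[0.4734]  S=[0.7734]  K=[0.6121]  nu=[-1.7928]  x^+=[1.0354]  P^+=[0.1836]
step 3: x^-=[0.8698]  P^-=[0.4396]  S=[0.7396]  K=[0.5944]  nu=[-2.3798]  x^+=[-0.5447]  P^+=[0.1783]
step 4: x^-=[-0.4575]  P^-=[0.4358]  S=[0.7358]  K=[0.5923]  nu=[0.6575]  x^+=[-0.0681]  P^+=[0.1777]
step 5: x^-=[-0.0572]  P^-=[0.4354]  S=[0.7354]  K=[0.5920]  nu=[-2.9128]  x^+=[-1.7817]  P^+=[0.1776]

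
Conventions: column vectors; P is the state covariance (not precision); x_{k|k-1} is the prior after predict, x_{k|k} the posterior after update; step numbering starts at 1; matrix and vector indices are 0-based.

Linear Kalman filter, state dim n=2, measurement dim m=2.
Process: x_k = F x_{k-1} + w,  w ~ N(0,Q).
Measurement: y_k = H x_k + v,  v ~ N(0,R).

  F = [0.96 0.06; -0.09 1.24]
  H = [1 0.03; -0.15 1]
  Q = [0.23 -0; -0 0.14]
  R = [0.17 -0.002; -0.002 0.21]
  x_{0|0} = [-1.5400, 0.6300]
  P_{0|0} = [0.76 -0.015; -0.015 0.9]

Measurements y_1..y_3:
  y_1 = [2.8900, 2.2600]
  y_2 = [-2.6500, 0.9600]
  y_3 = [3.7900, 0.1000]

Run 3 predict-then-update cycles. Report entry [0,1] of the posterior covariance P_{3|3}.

step 1: x^-=[-1.4406, 0.9198]  P^-=[0.9319 -0.0165; -0.0165 1.5333]  S=[1.1023 -0.1122; -0.1122 1.7693]  K=[0.8414 -0.0350; 0.1159 0.8754]  nu=[4.3030, 1.1241]  x^+=[2.1407, 2.4025]  P^+=[0.1427 0.0124; 0.0124 0.1855]
step 2: x^-=[2.1992, 2.7864]  P^-=[0.3636 0.0161; 0.0161 0.4236]  S=[0.5350 -0.0278; -0.0278 0.6369]  K=[0.6790 -0.0307; 0.0884 0.6651]  nu=[-4.9328, -1.4965]  x^+=[-1.1044, 1.3548]  P^+=[0.1152 0.0095; 0.0095 0.1409]
step 3: x^-=[-0.9789, 1.7793]  P^-=[0.3378 0.0118; 0.0118 0.3555]  S=[0.5088 -0.0303; -0.0303 0.5696]  K=[0.6626 -0.0331; 0.0813 0.6254]  nu=[4.7155, -1.8262]  x^+=[2.2060, 1.0207]  P^+=[0.1124 0.0086; 0.0086 0.1325]

P_post[0,1] = 0.0086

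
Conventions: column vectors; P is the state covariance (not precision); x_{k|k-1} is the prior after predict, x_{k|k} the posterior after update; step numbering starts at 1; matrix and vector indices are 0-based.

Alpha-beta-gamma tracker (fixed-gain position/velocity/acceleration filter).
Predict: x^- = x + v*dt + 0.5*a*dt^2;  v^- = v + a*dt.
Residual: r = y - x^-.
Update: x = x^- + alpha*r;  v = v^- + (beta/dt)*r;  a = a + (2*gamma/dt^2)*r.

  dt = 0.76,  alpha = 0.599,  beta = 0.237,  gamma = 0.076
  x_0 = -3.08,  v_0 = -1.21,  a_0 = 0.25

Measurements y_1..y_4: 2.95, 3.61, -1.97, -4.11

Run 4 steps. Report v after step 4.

v_post = 0.7361

step 1: x_pred=-3.9274  r=6.8774  x^+=0.1922  v^+=1.1247  a^+=2.0598
step 2: x_pred=1.6418  r=1.9682  x^+=2.8207  v^+=3.3039  a^+=2.5778
step 3: x_pred=6.0762  r=-8.0462  x^+=1.2565  v^+=2.7539  a^+=0.4604
step 4: x_pred=3.4824  r=-7.5924  x^+=-1.0654  v^+=0.7361  a^+=-1.5376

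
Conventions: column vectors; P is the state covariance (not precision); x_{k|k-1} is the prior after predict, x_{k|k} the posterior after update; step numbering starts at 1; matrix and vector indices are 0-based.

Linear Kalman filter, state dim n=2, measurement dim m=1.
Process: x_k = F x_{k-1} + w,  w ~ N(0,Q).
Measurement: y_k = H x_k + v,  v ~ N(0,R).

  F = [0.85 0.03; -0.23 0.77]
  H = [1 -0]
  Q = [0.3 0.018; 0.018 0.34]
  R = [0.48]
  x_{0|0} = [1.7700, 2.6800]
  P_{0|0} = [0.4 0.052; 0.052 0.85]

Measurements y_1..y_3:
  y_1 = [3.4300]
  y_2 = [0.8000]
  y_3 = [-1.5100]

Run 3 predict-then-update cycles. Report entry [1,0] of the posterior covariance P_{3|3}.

P_post[1,0] = -0.0075

step 1: x^-=[1.5849, 1.6565]  P^-=[0.5924 -0.0069; -0.0069 0.8467]  S=[1.0724]  K=[0.5524; -0.0064]  nu=[1.8451]  x^+=[2.6042, 1.6446]  P^+=[0.2652 -0.0031; -0.0031 0.8467]
step 2: x^-=[2.2629, 0.6674]  P^-=[0.4922 -0.0163; -0.0163 0.8571]  S=[0.9722]  K=[0.5063; -0.0167]  nu=[-1.4629]  x^+=[1.5223, 0.6919]  P^+=[0.2430 -0.0080; -0.0080 0.8568]
step 3: x^-=[1.3147, 0.1827]  P^-=[0.4759 -0.0149; -0.0149 0.8637]  S=[0.9559]  K=[0.4979; -0.0156]  nu=[-2.8247]  x^+=[-0.0916, 0.2267]  P^+=[0.2390 -0.0075; -0.0075 0.8635]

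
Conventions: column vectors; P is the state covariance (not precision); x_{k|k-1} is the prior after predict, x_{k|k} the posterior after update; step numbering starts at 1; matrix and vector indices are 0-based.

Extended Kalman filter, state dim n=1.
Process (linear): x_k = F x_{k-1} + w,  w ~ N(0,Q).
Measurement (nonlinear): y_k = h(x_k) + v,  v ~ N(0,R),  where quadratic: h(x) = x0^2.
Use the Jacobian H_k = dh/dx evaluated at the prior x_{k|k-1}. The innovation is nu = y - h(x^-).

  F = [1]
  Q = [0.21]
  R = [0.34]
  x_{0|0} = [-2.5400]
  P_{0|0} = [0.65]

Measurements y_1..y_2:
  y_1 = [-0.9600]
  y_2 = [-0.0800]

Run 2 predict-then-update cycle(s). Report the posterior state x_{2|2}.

step 1: x^-=[-2.5400]  P^-=[0.8600]  H_jac=[-5.0800]  S=[22.5335]  K=[-0.1939]  nu=[-7.4116]  x^+=[-1.1030]  P^+=[0.0130]
step 2: x^-=[-1.1030]  P^-=[0.2230]  H_jac=[-2.2061]  S=[1.4252]  K=[-0.3452]  nu=[-1.2967]  x^+=[-0.6555]  P^+=[0.0532]

x_post = [-0.6555]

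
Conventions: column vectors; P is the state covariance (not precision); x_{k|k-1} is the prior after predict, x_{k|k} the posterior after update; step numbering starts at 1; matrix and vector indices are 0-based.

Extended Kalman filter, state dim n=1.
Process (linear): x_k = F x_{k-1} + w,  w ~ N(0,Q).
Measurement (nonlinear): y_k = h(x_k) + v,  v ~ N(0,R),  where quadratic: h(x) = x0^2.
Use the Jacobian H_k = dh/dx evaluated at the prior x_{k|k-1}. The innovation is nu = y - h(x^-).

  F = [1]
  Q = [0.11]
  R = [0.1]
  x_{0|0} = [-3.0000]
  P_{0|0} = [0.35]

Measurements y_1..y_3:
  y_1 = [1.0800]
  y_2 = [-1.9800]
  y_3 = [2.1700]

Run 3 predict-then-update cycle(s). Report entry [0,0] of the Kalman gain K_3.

step 1: x^-=[-3.0000]  P^-=[0.4600]  H_jac=[-6.0000]  S=[16.6600]  K=[-0.1657]  nu=[-7.9200]  x^+=[-1.6879]  P^+=[0.0028]
step 2: x^-=[-1.6879]  P^-=[0.1128]  H_jac=[-3.3758]  S=[1.3851]  K=[-0.2748]  nu=[-4.8291]  x^+=[-0.3607]  P^+=[0.0081]
step 3: x^-=[-0.3607]  P^-=[0.1181]  H_jac=[-0.7214]  S=[0.1615]  K=[-0.5278]  nu=[2.0399]  x^+=[-1.4373]  P^+=[0.0732]

K[0,0] = -0.5278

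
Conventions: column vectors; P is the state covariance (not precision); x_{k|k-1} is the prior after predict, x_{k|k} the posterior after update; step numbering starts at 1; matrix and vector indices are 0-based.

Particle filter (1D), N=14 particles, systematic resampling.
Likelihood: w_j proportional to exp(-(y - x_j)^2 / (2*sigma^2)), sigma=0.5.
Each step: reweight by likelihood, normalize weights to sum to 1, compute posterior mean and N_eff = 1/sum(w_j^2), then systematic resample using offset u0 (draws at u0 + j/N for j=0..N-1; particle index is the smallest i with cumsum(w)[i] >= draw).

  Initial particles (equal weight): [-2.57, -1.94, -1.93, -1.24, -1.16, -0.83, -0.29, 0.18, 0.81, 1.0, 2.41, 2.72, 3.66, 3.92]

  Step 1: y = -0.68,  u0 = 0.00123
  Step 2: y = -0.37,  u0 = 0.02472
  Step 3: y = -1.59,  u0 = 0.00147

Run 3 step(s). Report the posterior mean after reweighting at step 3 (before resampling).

post_mean = -1.0046

step 1: w=[0.0002, 0.0131, 0.0138, 0.1675, 0.1978, 0.2999, 0.2314, 0.0715, 0.0037, 0.0011, 0.0000, 0.0000, 0.0000, 0.0000]  mean=-0.7889  Neff=4.6267  idx=[1, 3, 3, 4, 4, 4, 5, 5, 5, 5, 6, 6, 6, 7]
step 2: w=[0.0010, 0.0296, 0.0296, 0.0386, 0.0386, 0.0386, 0.0881, 0.0881, 0.0881, 0.0881, 0.1328, 0.1328, 0.1328, 0.0734]  mean=-0.6043  Neff=10.4683  idx=[1, 3, 5, 6, 7, 8, 9, 9, 10, 11, 11, 12, 12, 13]
step 3: w=[0.2001, 0.1766, 0.1766, 0.0805, 0.0805, 0.0805, 0.0805, 0.0805, 0.0087, 0.0087, 0.0087, 0.0087, 0.0087, 0.0005]  mean=-1.0046  Neff=7.3945  idx=[0, 0, 0, 1, 1, 1, 2, 2, 3, 4, 5, 5, 6, 7]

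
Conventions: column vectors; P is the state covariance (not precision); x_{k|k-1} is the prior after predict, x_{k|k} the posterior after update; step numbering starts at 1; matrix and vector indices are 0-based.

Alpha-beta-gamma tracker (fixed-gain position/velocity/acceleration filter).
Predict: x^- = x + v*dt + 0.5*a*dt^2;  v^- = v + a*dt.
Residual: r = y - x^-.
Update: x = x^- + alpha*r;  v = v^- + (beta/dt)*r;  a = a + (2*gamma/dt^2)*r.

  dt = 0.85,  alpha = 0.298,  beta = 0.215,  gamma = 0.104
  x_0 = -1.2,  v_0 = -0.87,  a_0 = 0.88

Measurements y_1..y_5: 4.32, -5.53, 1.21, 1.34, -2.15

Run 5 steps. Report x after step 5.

step 1: x_pred=-1.6216  r=5.9416  x^+=0.1490  v^+=1.3809  a^+=2.5905
step 2: x_pred=2.2586  r=-7.7886  x^+=-0.0624  v^+=1.6128  a^+=0.3483
step 3: x_pred=1.4342  r=-0.2242  x^+=1.3674  v^+=1.8521  a^+=0.2837
step 4: x_pred=3.0442  r=-1.7042  x^+=2.5363  v^+=1.6622  a^+=-0.2069
step 5: x_pred=3.8745  r=-6.0245  x^+=2.0792  v^+=-0.0375  a^+=-1.9413

x_post = 2.0792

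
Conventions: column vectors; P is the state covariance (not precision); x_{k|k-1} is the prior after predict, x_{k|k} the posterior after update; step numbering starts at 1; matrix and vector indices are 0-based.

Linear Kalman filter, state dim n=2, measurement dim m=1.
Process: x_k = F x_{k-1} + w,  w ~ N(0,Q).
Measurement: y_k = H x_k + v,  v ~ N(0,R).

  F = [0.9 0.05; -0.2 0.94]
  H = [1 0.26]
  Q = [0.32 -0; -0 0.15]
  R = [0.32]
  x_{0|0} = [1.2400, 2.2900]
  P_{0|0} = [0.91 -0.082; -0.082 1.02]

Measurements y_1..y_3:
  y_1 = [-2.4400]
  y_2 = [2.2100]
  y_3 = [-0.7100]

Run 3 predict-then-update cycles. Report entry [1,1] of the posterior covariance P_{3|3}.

step 1: x^-=[1.2305, 1.9046]  P^-=[1.0523 -0.1844; -0.1844 1.1185]  S=[1.3520]  K=[0.7428; 0.0787]  nu=[-4.1657]  x^+=[-1.8640, 1.5768]  P^+=[0.3062 -0.2635; -0.2635 1.1101]
step 2: x^-=[-1.5987, 1.8550]  P^-=[0.5471 -0.2232; -0.2232 1.2422]  S=[0.8350]  K=[0.5857; 0.1195]  nu=[3.3265]  x^+=[0.3496, 2.2525]  P^+=[0.2606 -0.2816; -0.2816 1.2303]
step 3: x^-=[0.4272, 2.0474]  P^-=[0.5089 -0.2245; -0.2245 1.3534]  S=[0.8036]  K=[0.5606; 0.1585]  nu=[-1.6696]  x^+=[-0.5087, 1.7829]  P^+=[0.2563 -0.2959; -0.2959 1.3332]

P_post[1,1] = 1.3332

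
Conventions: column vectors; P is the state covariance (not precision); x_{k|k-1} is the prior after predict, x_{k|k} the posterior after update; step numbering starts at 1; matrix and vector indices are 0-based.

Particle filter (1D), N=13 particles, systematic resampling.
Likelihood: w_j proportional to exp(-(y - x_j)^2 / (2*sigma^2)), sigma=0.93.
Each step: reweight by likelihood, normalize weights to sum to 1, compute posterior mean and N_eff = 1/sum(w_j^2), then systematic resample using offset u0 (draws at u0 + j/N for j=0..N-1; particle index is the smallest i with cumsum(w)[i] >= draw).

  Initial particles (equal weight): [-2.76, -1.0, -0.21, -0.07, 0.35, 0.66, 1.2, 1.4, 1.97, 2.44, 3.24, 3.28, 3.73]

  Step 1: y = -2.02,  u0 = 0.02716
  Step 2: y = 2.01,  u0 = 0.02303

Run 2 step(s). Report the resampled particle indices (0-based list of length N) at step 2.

resampled_idx = [6, 9, 11, 11, 11, 11, 11, 12, 12, 12, 12, 12, 12]

step 1: w=[0.4564, 0.3433, 0.0943, 0.0695, 0.0244, 0.0099, 0.0016, 0.0007, 0.0001, 0.0000, 0.0000, 0.0000, 0.0000]  mean=-1.6095  Neff=2.9366  idx=[0, 0, 0, 0, 0, 0, 1, 1, 1, 1, 1, 2, 3]
step 2: w=[0.0000, 0.0000, 0.0000, 0.0000, 0.0000, 0.0000, 0.0319, 0.0319, 0.0319, 0.0319, 0.0319, 0.3478, 0.4926]  mean=-0.2673  Neff=2.7124  idx=[6, 9, 11, 11, 11, 11, 11, 12, 12, 12, 12, 12, 12]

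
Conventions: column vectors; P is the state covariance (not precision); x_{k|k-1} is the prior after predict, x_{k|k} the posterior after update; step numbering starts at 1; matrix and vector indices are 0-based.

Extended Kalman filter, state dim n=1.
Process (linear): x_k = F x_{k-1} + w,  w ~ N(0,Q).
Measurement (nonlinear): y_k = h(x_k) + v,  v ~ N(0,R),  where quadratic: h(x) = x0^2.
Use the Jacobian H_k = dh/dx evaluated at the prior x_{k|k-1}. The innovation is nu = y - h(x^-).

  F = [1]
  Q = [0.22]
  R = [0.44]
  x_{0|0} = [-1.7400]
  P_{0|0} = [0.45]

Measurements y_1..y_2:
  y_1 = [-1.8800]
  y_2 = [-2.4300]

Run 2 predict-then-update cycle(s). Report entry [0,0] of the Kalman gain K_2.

K[0,0] = -0.3386

step 1: x^-=[-1.7400]  P^-=[0.6700]  H_jac=[-3.4800]  S=[8.5540]  K=[-0.2726]  nu=[-4.9076]  x^+=[-0.4023]  P^+=[0.0345]
step 2: x^-=[-0.4023]  P^-=[0.2545]  H_jac=[-0.8046]  S=[0.6047]  K=[-0.3386]  nu=[-2.5919]  x^+=[0.4752]  P^+=[0.1851]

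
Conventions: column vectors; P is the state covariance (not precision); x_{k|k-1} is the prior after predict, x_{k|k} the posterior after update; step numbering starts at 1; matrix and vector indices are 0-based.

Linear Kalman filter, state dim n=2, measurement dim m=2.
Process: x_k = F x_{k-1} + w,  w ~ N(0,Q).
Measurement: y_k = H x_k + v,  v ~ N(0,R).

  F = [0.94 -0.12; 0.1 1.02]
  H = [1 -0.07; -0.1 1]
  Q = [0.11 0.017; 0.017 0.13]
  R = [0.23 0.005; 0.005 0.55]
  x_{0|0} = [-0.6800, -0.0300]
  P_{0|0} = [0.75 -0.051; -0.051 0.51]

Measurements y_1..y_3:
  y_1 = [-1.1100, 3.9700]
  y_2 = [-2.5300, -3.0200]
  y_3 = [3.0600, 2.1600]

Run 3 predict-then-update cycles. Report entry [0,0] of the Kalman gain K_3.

K[0,0] = 0.4862

step 1: x^-=[-0.6356, -0.0986]  P^-=[0.7915 -0.0232; -0.0232 0.6577]  S=[1.0280 -0.1436; -0.1436 1.2203]  K=[0.7725 0.0070; 0.0083 0.5419]  nu=[-0.4813, 4.0050]  x^+=[-0.9794, 2.0676]  P^+=[0.1795 0.0257; 0.0257 0.3006]
step 2: x^-=[-1.1687, 2.0110]  P^-=[0.2672 0.0214; 0.0214 0.4498]  S=[0.4964 -0.0317; -0.0317 0.9982]  K=[0.5360 0.0117; 0.0083 0.4487]  nu=[-1.2205, -5.1479]  x^+=[-1.8829, -0.3091]  P^+=[0.1248 0.0216; 0.0216 0.2490]
step 3: x^-=[-1.7328, -0.5036]  P^-=[0.2190 0.0187; 0.0187 0.3947]  S=[0.4483 -0.0257; -0.0257 0.9432]  K=[0.4862 0.0098; 0.0039 0.4166]  nu=[4.7576, 2.4903]  x^+=[0.6047, 0.5527]  P^+=[0.1132 0.0192; 0.0192 0.2311]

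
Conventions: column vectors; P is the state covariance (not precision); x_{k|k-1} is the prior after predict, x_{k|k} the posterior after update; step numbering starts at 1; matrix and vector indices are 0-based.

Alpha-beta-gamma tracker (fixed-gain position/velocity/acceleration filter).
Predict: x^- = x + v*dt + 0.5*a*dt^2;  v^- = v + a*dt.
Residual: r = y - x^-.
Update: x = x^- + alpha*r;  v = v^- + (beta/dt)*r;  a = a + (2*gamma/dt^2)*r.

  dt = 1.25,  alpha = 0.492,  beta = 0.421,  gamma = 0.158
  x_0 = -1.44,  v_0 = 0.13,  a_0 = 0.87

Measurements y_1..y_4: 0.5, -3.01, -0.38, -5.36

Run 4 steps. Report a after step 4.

step 1: x_pred=-0.5978  r=1.0978  x^+=-0.0577  v^+=1.5872  a^+=1.0920
step 2: x_pred=2.7795  r=-5.7895  x^+=-0.0689  v^+=1.0024  a^+=-0.0788
step 3: x_pred=1.1224  r=-1.5024  x^+=0.3832  v^+=0.3978  a^+=-0.3827
step 4: x_pred=0.5815  r=-5.9415  x^+=-2.3417  v^+=-2.0817  a^+=-1.5843

a_post = -1.5843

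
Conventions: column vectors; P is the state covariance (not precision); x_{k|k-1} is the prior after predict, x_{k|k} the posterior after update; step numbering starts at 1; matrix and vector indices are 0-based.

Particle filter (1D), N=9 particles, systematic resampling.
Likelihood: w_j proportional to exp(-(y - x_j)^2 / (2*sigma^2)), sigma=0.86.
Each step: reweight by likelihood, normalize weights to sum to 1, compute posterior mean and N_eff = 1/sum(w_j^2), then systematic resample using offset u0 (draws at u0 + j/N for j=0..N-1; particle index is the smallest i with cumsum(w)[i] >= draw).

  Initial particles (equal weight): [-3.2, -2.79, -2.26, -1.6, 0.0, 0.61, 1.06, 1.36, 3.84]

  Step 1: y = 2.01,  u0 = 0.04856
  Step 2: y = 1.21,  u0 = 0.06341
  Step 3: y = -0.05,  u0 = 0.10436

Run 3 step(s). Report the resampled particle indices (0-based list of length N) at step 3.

step 1: w=[0.0000, 0.0000, 0.0000, 0.0001, 0.0377, 0.1537, 0.3141, 0.4345, 0.0601]  mean=1.2481  Neff=3.1643  idx=[5, 5, 6, 6, 6, 7, 7, 7, 7]
step 2: w=[0.0926, 0.0926, 0.1164, 0.1164, 0.1164, 0.1164, 0.1164, 0.1164, 0.1164]  mean=1.1163  Neff=8.9295  idx=[0, 1, 2, 3, 4, 5, 6, 7, 8]
step 3: w=[0.1941, 0.1941, 0.1133, 0.1133, 0.1133, 0.0680, 0.0680, 0.0680, 0.0680]  mean=0.9668  Neff=7.5554  idx=[0, 1, 1, 2, 3, 4, 5, 7, 8]

resampled_idx = [0, 1, 1, 2, 3, 4, 5, 7, 8]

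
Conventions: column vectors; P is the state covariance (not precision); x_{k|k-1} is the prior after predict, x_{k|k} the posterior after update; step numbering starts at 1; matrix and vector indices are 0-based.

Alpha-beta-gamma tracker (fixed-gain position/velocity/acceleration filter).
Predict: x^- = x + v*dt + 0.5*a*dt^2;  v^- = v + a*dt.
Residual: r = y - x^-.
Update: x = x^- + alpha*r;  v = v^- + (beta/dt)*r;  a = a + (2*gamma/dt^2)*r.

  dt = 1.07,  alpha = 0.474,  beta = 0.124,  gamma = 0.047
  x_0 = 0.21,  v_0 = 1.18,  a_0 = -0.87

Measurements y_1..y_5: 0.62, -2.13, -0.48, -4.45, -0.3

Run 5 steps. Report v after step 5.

step 1: x_pred=0.9746  r=-0.3546  x^+=0.8065  v^+=0.2080  a^+=-0.8991
step 2: x_pred=0.5144  r=-2.6444  x^+=-0.7391  v^+=-1.0605  a^+=-1.1162
step 3: x_pred=-2.5128  r=2.0328  x^+=-1.5492  v^+=-2.0193  a^+=-0.9493
step 4: x_pred=-4.2533  r=-0.1967  x^+=-4.3465  v^+=-3.0579  a^+=-0.9655
step 5: x_pred=-8.1711  r=7.8711  x^+=-4.4402  v^+=-3.1787  a^+=-0.3192

v_post = -3.1787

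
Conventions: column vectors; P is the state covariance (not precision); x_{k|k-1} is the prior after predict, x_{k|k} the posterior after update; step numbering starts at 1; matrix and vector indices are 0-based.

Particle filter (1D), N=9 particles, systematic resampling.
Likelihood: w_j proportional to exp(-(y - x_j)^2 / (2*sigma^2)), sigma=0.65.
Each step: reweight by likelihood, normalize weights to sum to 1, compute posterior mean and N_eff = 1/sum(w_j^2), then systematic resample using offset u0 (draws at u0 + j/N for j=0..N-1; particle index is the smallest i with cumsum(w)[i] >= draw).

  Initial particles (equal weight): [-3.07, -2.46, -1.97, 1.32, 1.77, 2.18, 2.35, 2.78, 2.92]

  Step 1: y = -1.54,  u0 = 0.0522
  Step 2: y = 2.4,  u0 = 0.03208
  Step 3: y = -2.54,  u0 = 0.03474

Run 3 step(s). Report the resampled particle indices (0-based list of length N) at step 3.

resampled_idx = [0, 1, 2, 3, 4, 5, 6, 7, 8]

step 1: w=[0.0508, 0.2978, 0.6514, 0.0001, 0.0000, 0.0000, 0.0000, 0.0000, 0.0000]  mean=-2.1716  Neff=1.9396  idx=[1, 1, 1, 2, 2, 2, 2, 2, 2]
step 2: w=[0.0008, 0.0008, 0.0008, 0.1663, 0.1663, 0.1663, 0.1663, 0.1663, 0.1663]  mean=-1.9712  Neff=6.0284  idx=[3, 3, 4, 5, 5, 6, 7, 7, 8]
step 3: w=[0.1111, 0.1111, 0.1111, 0.1111, 0.1111, 0.1111, 0.1111, 0.1111, 0.1111]  mean=-1.9700  Neff=9.0000  idx=[0, 1, 2, 3, 4, 5, 6, 7, 8]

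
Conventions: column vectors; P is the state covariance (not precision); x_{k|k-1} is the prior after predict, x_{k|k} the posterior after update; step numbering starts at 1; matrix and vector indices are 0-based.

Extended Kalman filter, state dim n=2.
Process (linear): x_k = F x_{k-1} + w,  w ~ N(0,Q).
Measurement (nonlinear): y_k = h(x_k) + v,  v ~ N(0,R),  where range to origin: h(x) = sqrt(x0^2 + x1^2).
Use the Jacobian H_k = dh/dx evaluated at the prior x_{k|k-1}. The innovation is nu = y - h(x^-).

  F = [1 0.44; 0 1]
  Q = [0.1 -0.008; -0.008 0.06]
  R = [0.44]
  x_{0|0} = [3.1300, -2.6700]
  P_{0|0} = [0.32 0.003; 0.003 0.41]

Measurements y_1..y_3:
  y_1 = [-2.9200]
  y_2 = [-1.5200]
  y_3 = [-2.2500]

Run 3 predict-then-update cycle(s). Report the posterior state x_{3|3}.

step 1: x^-=[1.9552, -2.6700]  P^-=[0.5020 0.1754; 0.1754 0.4700]  H_jac=[0.5908 -0.8068]  S=[0.7540]  K=[0.2057; -0.3655]  nu=[-6.2293]  x^+=[0.6739, -0.3932]  P^+=[0.4701 0.2321; 0.2321 0.3693]
step 2: x^-=[0.5009, -0.3932]  P^-=[0.8458 0.3866; 0.3866 0.4293]  H_jac=[0.7866 -0.6175]  S=[0.7515]  K=[0.5677; 0.0519]  nu=[-2.1568]  x^+=[-0.7235, -0.5051]  P^+=[0.6036 0.3644; 0.3644 0.4273]
step 3: x^-=[-0.9458, -0.5051]  P^-=[1.1070 0.5444; 0.5444 0.4873]  H_jac=[-0.8821 -0.4711]  S=[1.8620]  K=[-0.6622; -0.3812]  nu=[-3.3222]  x^+=[1.2542, 0.7613]  P^+=[0.2906 0.0744; 0.0744 0.2167]

x_post = [1.2542, 0.7613]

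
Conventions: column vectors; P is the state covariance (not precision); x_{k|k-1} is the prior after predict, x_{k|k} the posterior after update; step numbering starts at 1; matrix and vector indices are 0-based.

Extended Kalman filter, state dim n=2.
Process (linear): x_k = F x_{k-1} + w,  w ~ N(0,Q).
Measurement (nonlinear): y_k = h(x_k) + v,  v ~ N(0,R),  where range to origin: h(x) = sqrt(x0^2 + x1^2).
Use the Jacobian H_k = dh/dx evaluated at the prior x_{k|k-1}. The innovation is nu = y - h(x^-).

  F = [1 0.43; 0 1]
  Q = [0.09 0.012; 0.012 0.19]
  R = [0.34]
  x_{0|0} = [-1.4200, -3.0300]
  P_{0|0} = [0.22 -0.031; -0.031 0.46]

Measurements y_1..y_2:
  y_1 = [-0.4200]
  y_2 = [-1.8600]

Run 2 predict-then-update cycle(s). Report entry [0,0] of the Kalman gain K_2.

step 1: x^-=[-2.7229, -3.0300]  P^-=[0.3684 0.1788; 0.1788 0.6500]  H_jac=[-0.6684 -0.7438]  S=[1.0420]  K=[-0.3640; -0.5787]  nu=[-4.4937]  x^+=[-1.0874, -0.4295]  P^+=[0.2304 -0.0407; -0.0407 0.3011]
step 2: x^-=[-1.2721, -0.4295]  P^-=[0.3411 0.1008; 0.1008 0.4911]  H_jac=[-0.9474 -0.3199]  S=[0.7575]  K=[-0.4692; -0.3335]  nu=[-3.2027]  x^+=[0.2304, 0.6384]  P^+=[0.1743 -0.0177; -0.0177 0.4068]

K[0,0] = -0.4692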